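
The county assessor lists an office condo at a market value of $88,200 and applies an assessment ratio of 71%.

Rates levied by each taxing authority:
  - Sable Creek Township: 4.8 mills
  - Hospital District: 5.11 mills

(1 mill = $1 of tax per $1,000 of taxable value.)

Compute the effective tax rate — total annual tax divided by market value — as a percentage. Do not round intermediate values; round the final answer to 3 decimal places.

0.704%

Assessed value = $88,200 × 0.71 = $62,622
Sable Creek Township: $62,622 × 0.0048 = $300.5856
Hospital District: $62,622 × 0.00511 = $319.99842
Total tax = $620.58402
Effective rate = $620.58402 ÷ $88,200 = 0.704% of market value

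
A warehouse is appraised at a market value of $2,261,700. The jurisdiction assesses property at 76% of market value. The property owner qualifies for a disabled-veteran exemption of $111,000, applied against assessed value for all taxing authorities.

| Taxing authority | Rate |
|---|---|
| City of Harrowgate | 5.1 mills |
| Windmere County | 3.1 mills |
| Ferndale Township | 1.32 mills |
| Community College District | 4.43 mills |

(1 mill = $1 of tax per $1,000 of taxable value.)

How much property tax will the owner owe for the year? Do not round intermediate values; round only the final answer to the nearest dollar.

Assessed value = $2,261,700 × 0.76 = $1,718,892
Taxable value = $1,718,892 − $111,000 = $1,607,892
City of Harrowgate: $1,607,892 × 0.0051 = $8,200.2492
Windmere County: $1,607,892 × 0.0031 = $4,984.4652
Ferndale Township: $1,607,892 × 0.00132 = $2,122.41744
Community College District: $1,607,892 × 0.00443 = $7,122.96156
Total = $8,200.2492 + $4,984.4652 + $2,122.41744 + $7,122.96156 = $22,430.0934

$22,430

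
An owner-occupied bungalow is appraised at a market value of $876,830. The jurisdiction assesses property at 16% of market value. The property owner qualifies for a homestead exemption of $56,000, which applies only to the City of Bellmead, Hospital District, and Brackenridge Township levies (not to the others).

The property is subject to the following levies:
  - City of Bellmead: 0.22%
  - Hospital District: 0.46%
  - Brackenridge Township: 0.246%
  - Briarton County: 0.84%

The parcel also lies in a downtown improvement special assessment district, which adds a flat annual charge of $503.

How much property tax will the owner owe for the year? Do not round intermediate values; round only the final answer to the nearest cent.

Assessed value = $876,830 × 0.16 = $140,292.8
City of Bellmead: ($140,292.8 − $56,000) × 0.0022 = $84,292.8 × 0.0022 = $185.44416
Hospital District: ($140,292.8 − $56,000) × 0.0046 = $84,292.8 × 0.0046 = $387.74688
Brackenridge Township: ($140,292.8 − $56,000) × 0.00246 = $84,292.8 × 0.00246 = $207.360288
Briarton County: $140,292.8 × 0.0084 = $1,178.45952
Levies subtotal = $1,959.010848
Total = $1,959.010848 + $503 = $2,462.010848

$2,462.01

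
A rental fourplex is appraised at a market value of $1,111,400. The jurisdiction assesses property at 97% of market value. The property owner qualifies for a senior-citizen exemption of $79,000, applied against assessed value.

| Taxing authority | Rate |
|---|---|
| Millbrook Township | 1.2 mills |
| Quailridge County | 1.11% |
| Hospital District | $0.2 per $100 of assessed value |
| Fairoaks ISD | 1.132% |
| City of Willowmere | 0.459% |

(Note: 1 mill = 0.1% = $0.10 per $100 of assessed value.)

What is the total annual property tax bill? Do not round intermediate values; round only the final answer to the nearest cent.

$30,181.54

Assessed value = $1,111,400 × 0.97 = $1,078,058
Taxable value = $1,078,058 − $79,000 = $999,058
Millbrook Township: $999,058 × 0.0012 = $1,198.8696
Quailridge County: $999,058 × 0.0111 = $11,089.5438
Hospital District: $999,058 × 0.002 = $1,998.116
Fairoaks ISD: $999,058 × 0.01132 = $11,309.33656
City of Willowmere: $999,058 × 0.00459 = $4,585.67622
Total = $30,181.54218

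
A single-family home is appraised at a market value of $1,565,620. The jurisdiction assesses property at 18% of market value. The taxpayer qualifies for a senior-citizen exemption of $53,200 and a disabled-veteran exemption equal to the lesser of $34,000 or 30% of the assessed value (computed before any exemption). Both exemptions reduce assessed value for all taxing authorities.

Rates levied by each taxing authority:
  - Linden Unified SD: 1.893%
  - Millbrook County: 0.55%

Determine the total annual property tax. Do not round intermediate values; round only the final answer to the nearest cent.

$4,754.36

Assessed value = $1,565,620 × 0.18 = $281,811.6
Disabled-veteran exemption = min($34,000, 30% × $281,811.6) = min($34,000, $84,543.48) = $34,000 (dollar cap binds)
Taxable value = $281,811.6 − $53,200 − $34,000 = $194,611.6
Linden Unified SD: $194,611.6 × 0.01893 = $3,683.997588
Millbrook County: $194,611.6 × 0.0055 = $1,070.3638
Total = $4,754.361388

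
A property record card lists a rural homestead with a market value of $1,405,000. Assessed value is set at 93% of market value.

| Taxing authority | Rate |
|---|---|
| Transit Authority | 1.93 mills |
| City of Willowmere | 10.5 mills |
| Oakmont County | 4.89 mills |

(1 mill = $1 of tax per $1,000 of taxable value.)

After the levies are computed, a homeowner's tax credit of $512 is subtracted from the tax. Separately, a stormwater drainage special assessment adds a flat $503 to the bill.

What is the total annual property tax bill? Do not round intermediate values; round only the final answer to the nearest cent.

$22,622.18

Assessed value = $1,405,000 × 0.93 = $1,306,650
Transit Authority: $1,306,650 × 0.00193 = $2,521.8345
City of Willowmere: $1,306,650 × 0.0105 = $13,719.825
Oakmont County: $1,306,650 × 0.00489 = $6,389.5185
Levies subtotal = $22,631.178
After credit = $22,631.178 − $512 = $22,119.178
Total = $22,119.178 + $503 = $22,622.178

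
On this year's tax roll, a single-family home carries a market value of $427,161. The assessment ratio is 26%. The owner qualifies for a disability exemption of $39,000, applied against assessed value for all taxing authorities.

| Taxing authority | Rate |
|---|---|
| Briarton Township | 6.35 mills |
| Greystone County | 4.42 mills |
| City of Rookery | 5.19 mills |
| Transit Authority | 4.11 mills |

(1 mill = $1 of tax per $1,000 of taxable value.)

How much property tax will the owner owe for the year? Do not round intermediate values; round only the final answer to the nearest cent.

Assessed value = $427,161 × 0.26 = $111,061.86
Taxable value = $111,061.86 − $39,000 = $72,061.86
Briarton Township: $72,061.86 × 0.00635 = $457.592811
Greystone County: $72,061.86 × 0.00442 = $318.5134212
City of Rookery: $72,061.86 × 0.00519 = $374.0010534
Transit Authority: $72,061.86 × 0.00411 = $296.1742446
Total = $457.592811 + $318.5134212 + $374.0010534 + $296.1742446 = $1,446.2815302

$1,446.28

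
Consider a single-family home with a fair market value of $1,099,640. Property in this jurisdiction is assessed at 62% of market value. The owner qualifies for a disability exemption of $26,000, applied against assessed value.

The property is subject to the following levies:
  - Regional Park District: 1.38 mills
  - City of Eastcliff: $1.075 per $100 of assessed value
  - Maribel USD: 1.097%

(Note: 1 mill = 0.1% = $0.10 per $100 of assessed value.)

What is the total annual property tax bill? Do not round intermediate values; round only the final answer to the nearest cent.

$15,148.44

Assessed value = $1,099,640 × 0.62 = $681,776.8
Taxable value = $681,776.8 − $26,000 = $655,776.8
Regional Park District: $655,776.8 × 0.00138 = $904.971984
City of Eastcliff: $655,776.8 × 0.01075 = $7,049.6006
Maribel USD: $655,776.8 × 0.01097 = $7,193.871496
Total = $15,148.44408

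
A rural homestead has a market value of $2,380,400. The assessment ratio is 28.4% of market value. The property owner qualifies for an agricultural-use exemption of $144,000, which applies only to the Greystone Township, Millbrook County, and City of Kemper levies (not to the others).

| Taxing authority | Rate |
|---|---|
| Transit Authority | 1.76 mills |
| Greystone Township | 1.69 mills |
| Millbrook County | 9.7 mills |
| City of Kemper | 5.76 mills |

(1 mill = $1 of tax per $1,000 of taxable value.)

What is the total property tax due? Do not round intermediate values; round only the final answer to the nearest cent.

$10,314.20

Assessed value = $2,380,400 × 0.284 = $676,033.6
Transit Authority: $676,033.6 × 0.00176 = $1,189.819136
Greystone Township: ($676,033.6 − $144,000) × 0.00169 = $532,033.6 × 0.00169 = $899.136784
Millbrook County: ($676,033.6 − $144,000) × 0.0097 = $532,033.6 × 0.0097 = $5,160.72592
City of Kemper: ($676,033.6 − $144,000) × 0.00576 = $532,033.6 × 0.00576 = $3,064.513536
Total = $10,314.195376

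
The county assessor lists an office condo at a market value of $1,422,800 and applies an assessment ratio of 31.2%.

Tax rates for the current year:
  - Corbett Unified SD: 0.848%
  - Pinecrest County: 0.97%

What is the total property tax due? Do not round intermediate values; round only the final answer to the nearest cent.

Assessed value = $1,422,800 × 0.312 = $443,913.6
Corbett Unified SD: $443,913.6 × 0.00848 = $3,764.387328
Pinecrest County: $443,913.6 × 0.0097 = $4,305.96192
Total = $3,764.387328 + $4,305.96192 = $8,070.349248

$8,070.35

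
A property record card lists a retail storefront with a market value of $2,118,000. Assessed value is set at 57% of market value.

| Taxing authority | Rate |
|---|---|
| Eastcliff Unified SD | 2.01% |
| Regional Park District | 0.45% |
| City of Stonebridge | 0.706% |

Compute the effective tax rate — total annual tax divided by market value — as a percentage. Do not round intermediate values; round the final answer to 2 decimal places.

1.80%

Assessed value = $2,118,000 × 0.57 = $1,207,260
Eastcliff Unified SD: $1,207,260 × 0.0201 = $24,265.926
Regional Park District: $1,207,260 × 0.0045 = $5,432.67
City of Stonebridge: $1,207,260 × 0.00706 = $8,523.2556
Total tax = $38,221.8516
Effective rate = $38,221.8516 ÷ $2,118,000 = 1.80% of market value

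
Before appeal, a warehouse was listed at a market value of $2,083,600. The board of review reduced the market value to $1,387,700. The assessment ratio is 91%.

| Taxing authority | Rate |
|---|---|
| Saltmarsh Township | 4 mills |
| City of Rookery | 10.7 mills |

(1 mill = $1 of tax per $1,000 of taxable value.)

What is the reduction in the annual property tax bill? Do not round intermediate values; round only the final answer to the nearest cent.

$9,309.05

Old assessed value = $2,083,600 × 0.91 = $1,896,076
New assessed value = $1,387,700 × 0.91 = $1,262,807
Combined rate = 0.004 + 0.0107 = 0.0147
Old tax = $1,896,076 × 0.0147 = $27,872.3172
New tax = $1,262,807 × 0.0147 = $18,563.2629
Reduction = $27,872.3172 − $18,563.2629 = $9,309.0543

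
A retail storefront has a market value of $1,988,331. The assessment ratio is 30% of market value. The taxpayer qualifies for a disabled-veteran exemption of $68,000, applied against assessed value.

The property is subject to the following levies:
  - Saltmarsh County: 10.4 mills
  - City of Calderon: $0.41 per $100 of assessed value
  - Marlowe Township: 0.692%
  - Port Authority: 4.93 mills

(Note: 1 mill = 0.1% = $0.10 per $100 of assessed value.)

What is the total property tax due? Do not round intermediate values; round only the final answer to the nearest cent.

$13,925.96

Assessed value = $1,988,331 × 0.3 = $596,499.3
Taxable value = $596,499.3 − $68,000 = $528,499.3
Saltmarsh County: $528,499.3 × 0.0104 = $5,496.39272
City of Calderon: $528,499.3 × 0.0041 = $2,166.84713
Marlowe Township: $528,499.3 × 0.00692 = $3,657.215156
Port Authority: $528,499.3 × 0.00493 = $2,605.501549
Total = $13,925.956555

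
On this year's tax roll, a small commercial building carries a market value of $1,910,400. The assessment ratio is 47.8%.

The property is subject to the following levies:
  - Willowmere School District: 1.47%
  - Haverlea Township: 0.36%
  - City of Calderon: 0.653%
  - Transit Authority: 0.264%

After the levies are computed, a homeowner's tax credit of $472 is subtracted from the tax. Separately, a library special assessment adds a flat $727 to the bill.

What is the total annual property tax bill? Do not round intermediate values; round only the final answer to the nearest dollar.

Assessed value = $1,910,400 × 0.478 = $913,171.2
Willowmere School District: $913,171.2 × 0.0147 = $13,423.61664
Haverlea Township: $913,171.2 × 0.0036 = $3,287.41632
City of Calderon: $913,171.2 × 0.00653 = $5,963.007936
Transit Authority: $913,171.2 × 0.00264 = $2,410.771968
Levies subtotal = $25,084.812864
After credit = $25,084.812864 − $472 = $24,612.812864
Total = $24,612.812864 + $727 = $25,339.812864

$25,340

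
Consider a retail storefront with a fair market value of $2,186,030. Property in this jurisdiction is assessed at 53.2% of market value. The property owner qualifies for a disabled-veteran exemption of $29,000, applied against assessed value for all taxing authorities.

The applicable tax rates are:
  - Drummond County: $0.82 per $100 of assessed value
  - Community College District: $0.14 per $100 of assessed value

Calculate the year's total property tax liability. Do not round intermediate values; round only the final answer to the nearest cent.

$10,886.09

Assessed value = $2,186,030 × 0.532 = $1,162,967.96
Taxable value = $1,162,967.96 − $29,000 = $1,133,967.96
Drummond County: $1,133,967.96 × 0.0082 = $9,298.537272
Community College District: $1,133,967.96 × 0.0014 = $1,587.555144
Total = $9,298.537272 + $1,587.555144 = $10,886.092416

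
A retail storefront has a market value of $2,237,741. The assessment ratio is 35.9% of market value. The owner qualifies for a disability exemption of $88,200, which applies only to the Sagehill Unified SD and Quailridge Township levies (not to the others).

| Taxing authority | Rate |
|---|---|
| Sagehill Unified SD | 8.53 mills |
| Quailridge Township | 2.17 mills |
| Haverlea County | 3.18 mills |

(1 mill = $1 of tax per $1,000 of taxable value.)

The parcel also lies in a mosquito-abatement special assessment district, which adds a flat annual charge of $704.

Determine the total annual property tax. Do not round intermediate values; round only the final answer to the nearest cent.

Assessed value = $2,237,741 × 0.359 = $803,349.019
Sagehill Unified SD: ($803,349.019 − $88,200) × 0.00853 = $715,149.019 × 0.00853 = $6,100.22113207
Quailridge Township: ($803,349.019 − $88,200) × 0.00217 = $715,149.019 × 0.00217 = $1,551.87337123
Haverlea County: $803,349.019 × 0.00318 = $2,554.64988042
Levies subtotal = $10,206.74438372
Total = $10,206.74438372 + $704 = $10,910.74438372

$10,910.74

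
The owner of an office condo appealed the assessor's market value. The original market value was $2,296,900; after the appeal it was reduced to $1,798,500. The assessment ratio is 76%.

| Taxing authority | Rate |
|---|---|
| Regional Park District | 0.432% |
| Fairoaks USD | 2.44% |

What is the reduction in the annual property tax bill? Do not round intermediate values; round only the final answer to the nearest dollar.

Old assessed value = $2,296,900 × 0.76 = $1,745,644
New assessed value = $1,798,500 × 0.76 = $1,366,860
Combined rate = 0.00432 + 0.0244 = 0.02872
Old tax = $1,745,644 × 0.02872 = $50,134.89568
New tax = $1,366,860 × 0.02872 = $39,256.2192
Reduction = $50,134.89568 − $39,256.2192 = $10,878.67648

$10,879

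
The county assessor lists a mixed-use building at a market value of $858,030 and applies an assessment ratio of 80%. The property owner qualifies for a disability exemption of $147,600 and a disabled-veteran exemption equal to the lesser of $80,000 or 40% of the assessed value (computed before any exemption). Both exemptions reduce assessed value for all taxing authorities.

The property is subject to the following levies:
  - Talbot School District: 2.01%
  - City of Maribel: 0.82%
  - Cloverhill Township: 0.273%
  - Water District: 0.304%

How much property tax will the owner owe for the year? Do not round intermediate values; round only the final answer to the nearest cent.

Assessed value = $858,030 × 0.8 = $686,424
Disabled-veteran exemption = min($80,000, 40% × $686,424) = min($80,000, $274,569.6) = $80,000 (dollar cap binds)
Taxable value = $686,424 − $147,600 − $80,000 = $458,824
Talbot School District: $458,824 × 0.0201 = $9,222.3624
City of Maribel: $458,824 × 0.0082 = $3,762.3568
Cloverhill Township: $458,824 × 0.00273 = $1,252.58952
Water District: $458,824 × 0.00304 = $1,394.82496
Total = $15,632.13368

$15,632.13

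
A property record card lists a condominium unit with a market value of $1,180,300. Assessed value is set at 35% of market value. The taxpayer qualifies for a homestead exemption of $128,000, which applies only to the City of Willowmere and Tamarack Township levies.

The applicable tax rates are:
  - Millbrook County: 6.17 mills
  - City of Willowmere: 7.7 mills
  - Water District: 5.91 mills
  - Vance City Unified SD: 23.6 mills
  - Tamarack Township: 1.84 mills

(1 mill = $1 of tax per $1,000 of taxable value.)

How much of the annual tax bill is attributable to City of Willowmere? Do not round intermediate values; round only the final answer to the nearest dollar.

Assessed value = $1,180,300 × 0.35 = $413,105
City of Willowmere taxable value = $413,105 − $128,000 = $285,105
City of Willowmere levy = $285,105 × 0.0077 = $2,195.3085

$2,195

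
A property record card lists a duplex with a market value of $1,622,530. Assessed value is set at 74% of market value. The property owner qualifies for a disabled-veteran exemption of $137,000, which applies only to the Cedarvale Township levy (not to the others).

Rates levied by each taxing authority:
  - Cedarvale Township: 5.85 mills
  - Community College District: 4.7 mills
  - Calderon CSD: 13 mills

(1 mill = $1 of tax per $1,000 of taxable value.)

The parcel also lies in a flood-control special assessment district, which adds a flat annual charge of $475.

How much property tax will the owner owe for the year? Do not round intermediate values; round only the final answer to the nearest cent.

Assessed value = $1,622,530 × 0.74 = $1,200,672.2
Cedarvale Township: ($1,200,672.2 − $137,000) × 0.00585 = $1,063,672.2 × 0.00585 = $6,222.48237
Community College District: $1,200,672.2 × 0.0047 = $5,643.15934
Calderon CSD: $1,200,672.2 × 0.013 = $15,608.7386
Levies subtotal = $27,474.38031
Total = $27,474.38031 + $475 = $27,949.38031

$27,949.38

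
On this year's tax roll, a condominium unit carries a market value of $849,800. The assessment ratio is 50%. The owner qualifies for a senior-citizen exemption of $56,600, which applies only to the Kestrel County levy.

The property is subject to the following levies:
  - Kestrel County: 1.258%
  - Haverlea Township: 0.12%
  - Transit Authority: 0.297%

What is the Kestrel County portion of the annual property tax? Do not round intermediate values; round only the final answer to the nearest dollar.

$4,633

Assessed value = $849,800 × 0.5 = $424,900
Kestrel County taxable value = $424,900 − $56,600 = $368,300
Kestrel County levy = $368,300 × 0.01258 = $4,633.214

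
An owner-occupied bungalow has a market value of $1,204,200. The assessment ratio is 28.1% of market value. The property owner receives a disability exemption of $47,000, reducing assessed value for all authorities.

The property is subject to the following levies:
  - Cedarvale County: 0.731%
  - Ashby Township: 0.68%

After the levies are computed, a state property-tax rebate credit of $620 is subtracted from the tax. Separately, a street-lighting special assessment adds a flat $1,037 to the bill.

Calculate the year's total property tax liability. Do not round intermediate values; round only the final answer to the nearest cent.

$4,528.37

Assessed value = $1,204,200 × 0.281 = $338,380.2
Taxable value = $338,380.2 − $47,000 = $291,380.2
Cedarvale County: $291,380.2 × 0.00731 = $2,129.989262
Ashby Township: $291,380.2 × 0.0068 = $1,981.38536
Levies subtotal = $4,111.374622
After credit = $4,111.374622 − $620 = $3,491.374622
Total = $3,491.374622 + $1,037 = $4,528.374622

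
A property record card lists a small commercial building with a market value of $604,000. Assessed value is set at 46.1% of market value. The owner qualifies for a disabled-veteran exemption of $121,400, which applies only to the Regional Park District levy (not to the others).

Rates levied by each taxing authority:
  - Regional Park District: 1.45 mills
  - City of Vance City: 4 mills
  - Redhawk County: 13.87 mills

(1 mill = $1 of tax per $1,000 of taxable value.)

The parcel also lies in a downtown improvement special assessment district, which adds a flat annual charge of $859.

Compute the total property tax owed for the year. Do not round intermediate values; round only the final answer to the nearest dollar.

Assessed value = $604,000 × 0.461 = $278,444
Regional Park District: ($278,444 − $121,400) × 0.00145 = $157,044 × 0.00145 = $227.7138
City of Vance City: $278,444 × 0.004 = $1,113.776
Redhawk County: $278,444 × 0.01387 = $3,862.01828
Levies subtotal = $5,203.50808
Total = $5,203.50808 + $859 = $6,062.50808

$6,063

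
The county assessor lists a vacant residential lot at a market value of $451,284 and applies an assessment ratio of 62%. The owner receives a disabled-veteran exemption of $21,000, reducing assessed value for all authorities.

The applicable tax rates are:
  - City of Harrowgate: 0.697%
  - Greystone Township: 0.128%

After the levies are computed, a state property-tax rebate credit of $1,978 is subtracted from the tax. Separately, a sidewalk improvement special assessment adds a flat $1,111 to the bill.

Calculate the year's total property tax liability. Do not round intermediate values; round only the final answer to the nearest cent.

$1,268.07

Assessed value = $451,284 × 0.62 = $279,796.08
Taxable value = $279,796.08 − $21,000 = $258,796.08
City of Harrowgate: $258,796.08 × 0.00697 = $1,803.8086776
Greystone Township: $258,796.08 × 0.00128 = $331.2589824
Levies subtotal = $2,135.06766
After credit = $2,135.06766 − $1,978 = $157.06766
Total = $157.06766 + $1,111 = $1,268.06766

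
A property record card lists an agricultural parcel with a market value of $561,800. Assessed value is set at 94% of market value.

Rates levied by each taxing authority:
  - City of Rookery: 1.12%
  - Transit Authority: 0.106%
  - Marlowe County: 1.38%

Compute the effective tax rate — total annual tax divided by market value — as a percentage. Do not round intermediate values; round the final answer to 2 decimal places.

2.45%

Assessed value = $561,800 × 0.94 = $528,092
City of Rookery: $528,092 × 0.0112 = $5,914.6304
Transit Authority: $528,092 × 0.00106 = $559.77752
Marlowe County: $528,092 × 0.0138 = $7,287.6696
Total tax = $13,762.07752
Effective rate = $13,762.07752 ÷ $561,800 = 2.45% of market value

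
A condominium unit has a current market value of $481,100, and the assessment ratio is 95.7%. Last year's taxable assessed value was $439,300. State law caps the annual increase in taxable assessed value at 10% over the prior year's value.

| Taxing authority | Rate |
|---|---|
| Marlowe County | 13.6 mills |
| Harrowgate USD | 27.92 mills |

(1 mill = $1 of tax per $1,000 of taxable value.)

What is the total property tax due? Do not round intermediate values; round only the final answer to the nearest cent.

$19,116.34

Uncapped assessed value = $481,100 × 0.957 = $460,412.7
Cap limit = $439,300 × 1.1 = $483,230
Taxable assessed value = min($460,412.7, $483,230) = $460,412.7 (cap does not bind)
Marlowe County: $460,412.7 × 0.0136 = $6,261.61272
Harrowgate USD: $460,412.7 × 0.02792 = $12,854.722584
Total = $19,116.335304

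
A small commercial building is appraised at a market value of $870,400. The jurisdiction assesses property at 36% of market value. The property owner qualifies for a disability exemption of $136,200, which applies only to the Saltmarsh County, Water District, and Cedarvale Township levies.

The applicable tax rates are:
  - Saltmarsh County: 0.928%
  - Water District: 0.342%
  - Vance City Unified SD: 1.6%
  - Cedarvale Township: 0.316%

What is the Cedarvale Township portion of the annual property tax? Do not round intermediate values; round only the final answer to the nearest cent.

$559.78

Assessed value = $870,400 × 0.36 = $313,344
Cedarvale Township taxable value = $313,344 − $136,200 = $177,144
Cedarvale Township levy = $177,144 × 0.00316 = $559.77504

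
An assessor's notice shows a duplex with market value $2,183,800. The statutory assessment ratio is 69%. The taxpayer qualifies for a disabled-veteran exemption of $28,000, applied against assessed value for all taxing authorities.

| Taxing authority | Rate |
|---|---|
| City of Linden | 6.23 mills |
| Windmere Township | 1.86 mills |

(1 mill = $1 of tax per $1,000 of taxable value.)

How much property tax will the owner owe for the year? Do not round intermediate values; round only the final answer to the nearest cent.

Assessed value = $2,183,800 × 0.69 = $1,506,822
Taxable value = $1,506,822 − $28,000 = $1,478,822
City of Linden: $1,478,822 × 0.00623 = $9,213.06106
Windmere Township: $1,478,822 × 0.00186 = $2,750.60892
Total = $9,213.06106 + $2,750.60892 = $11,963.66998

$11,963.67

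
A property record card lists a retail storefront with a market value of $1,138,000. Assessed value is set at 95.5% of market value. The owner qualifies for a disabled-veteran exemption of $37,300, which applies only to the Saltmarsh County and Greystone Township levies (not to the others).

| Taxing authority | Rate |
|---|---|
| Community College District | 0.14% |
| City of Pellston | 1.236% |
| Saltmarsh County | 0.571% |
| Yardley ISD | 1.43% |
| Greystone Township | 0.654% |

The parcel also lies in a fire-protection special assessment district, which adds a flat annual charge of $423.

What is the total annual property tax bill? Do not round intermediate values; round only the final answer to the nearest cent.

$43,774.58

Assessed value = $1,138,000 × 0.955 = $1,086,790
Community College District: $1,086,790 × 0.0014 = $1,521.506
City of Pellston: $1,086,790 × 0.01236 = $13,432.7244
Saltmarsh County: ($1,086,790 − $37,300) × 0.00571 = $1,049,490 × 0.00571 = $5,992.5879
Yardley ISD: $1,086,790 × 0.0143 = $15,541.097
Greystone Township: ($1,086,790 − $37,300) × 0.00654 = $1,049,490 × 0.00654 = $6,863.6646
Levies subtotal = $43,351.5799
Total = $43,351.5799 + $423 = $43,774.5799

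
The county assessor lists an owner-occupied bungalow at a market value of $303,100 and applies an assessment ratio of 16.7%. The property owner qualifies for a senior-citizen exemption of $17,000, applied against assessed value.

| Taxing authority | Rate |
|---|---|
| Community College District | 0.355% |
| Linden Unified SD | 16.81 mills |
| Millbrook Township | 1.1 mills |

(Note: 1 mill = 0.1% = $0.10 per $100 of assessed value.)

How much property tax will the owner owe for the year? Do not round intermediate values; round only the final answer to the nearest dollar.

$721

Assessed value = $303,100 × 0.167 = $50,617.7
Taxable value = $50,617.7 − $17,000 = $33,617.7
Community College District: $33,617.7 × 0.00355 = $119.342835
Linden Unified SD: $33,617.7 × 0.01681 = $565.113537
Millbrook Township: $33,617.7 × 0.0011 = $36.97947
Total = $721.435842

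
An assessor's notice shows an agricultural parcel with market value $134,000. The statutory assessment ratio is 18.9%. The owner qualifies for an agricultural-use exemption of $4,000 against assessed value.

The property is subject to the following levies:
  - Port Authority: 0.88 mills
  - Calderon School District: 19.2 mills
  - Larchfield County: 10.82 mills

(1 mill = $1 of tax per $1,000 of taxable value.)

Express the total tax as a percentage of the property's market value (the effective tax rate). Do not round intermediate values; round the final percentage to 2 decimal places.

Assessed value = $134,000 × 0.189 = $25,326
Taxable value = $25,326 − $4,000 = $21,326
Port Authority: $21,326 × 0.00088 = $18.76688
Calderon School District: $21,326 × 0.0192 = $409.4592
Larchfield County: $21,326 × 0.01082 = $230.74732
Total tax = $658.9734
Effective rate = $658.9734 ÷ $134,000 = 0.49% of market value

0.49%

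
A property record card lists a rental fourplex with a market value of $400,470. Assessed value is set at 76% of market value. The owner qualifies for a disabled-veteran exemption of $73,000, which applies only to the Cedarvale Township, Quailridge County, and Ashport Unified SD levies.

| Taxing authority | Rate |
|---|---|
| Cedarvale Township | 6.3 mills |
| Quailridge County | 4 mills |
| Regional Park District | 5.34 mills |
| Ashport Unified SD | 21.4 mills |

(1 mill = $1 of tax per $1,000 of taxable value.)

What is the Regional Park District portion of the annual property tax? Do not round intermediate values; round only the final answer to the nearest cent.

$1,625.27

Assessed value = $400,470 × 0.76 = $304,357.2
Regional Park District taxable value = $304,357.2 (exemption does not apply)
Regional Park District levy = $304,357.2 × 0.00534 = $1,625.267448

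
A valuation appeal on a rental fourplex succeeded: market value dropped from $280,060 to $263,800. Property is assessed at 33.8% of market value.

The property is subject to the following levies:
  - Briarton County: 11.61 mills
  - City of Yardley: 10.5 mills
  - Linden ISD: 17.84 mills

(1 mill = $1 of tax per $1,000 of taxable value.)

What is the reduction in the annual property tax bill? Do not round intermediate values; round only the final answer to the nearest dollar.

Old assessed value = $280,060 × 0.338 = $94,660.28
New assessed value = $263,800 × 0.338 = $89,164.4
Combined rate = 0.01161 + 0.0105 + 0.01784 = 0.03995
Old tax = $94,660.28 × 0.03995 = $3,781.678186
New tax = $89,164.4 × 0.03995 = $3,562.11778
Reduction = $3,781.678186 − $3,562.11778 = $219.560406

$220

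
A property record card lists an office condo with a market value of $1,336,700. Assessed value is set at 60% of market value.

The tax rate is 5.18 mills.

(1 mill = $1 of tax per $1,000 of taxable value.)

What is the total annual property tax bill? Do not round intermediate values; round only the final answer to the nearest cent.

Assessed value = $1,336,700 × 0.6 = $802,020
Tax = $802,020 × 0.00518 = $4,154.4636

$4,154.46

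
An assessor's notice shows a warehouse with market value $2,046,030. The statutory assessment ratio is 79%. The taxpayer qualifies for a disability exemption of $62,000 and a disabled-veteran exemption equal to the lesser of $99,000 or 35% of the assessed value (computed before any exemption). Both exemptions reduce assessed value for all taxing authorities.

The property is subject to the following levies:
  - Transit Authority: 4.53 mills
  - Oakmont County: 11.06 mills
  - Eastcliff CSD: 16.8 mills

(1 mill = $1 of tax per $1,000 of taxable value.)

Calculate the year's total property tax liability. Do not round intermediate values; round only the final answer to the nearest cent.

Assessed value = $2,046,030 × 0.79 = $1,616,363.7
Disabled-veteran exemption = min($99,000, 35% × $1,616,363.7) = min($99,000, $565,727.295) = $99,000 (dollar cap binds)
Taxable value = $1,616,363.7 − $62,000 − $99,000 = $1,455,363.7
Transit Authority: $1,455,363.7 × 0.00453 = $6,592.797561
Oakmont County: $1,455,363.7 × 0.01106 = $16,096.322522
Eastcliff CSD: $1,455,363.7 × 0.0168 = $24,450.11016
Total = $47,139.230243

$47,139.23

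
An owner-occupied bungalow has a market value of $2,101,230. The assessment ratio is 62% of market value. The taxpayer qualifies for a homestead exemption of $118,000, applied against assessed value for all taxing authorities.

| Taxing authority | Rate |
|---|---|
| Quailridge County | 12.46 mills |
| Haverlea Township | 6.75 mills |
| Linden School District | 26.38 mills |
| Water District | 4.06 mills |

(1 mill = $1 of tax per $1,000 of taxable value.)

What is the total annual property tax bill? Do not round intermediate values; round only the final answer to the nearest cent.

Assessed value = $2,101,230 × 0.62 = $1,302,762.6
Taxable value = $1,302,762.6 − $118,000 = $1,184,762.6
Quailridge County: $1,184,762.6 × 0.01246 = $14,762.141996
Haverlea Township: $1,184,762.6 × 0.00675 = $7,997.14755
Linden School District: $1,184,762.6 × 0.02638 = $31,254.037388
Water District: $1,184,762.6 × 0.00406 = $4,810.136156
Total = $14,762.141996 + $7,997.14755 + $31,254.037388 + $4,810.136156 = $58,823.46309

$58,823.46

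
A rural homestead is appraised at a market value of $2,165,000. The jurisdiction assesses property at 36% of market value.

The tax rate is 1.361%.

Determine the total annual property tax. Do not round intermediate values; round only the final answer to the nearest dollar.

$10,608

Assessed value = $2,165,000 × 0.36 = $779,400
Tax = $779,400 × 0.01361 = $10,607.634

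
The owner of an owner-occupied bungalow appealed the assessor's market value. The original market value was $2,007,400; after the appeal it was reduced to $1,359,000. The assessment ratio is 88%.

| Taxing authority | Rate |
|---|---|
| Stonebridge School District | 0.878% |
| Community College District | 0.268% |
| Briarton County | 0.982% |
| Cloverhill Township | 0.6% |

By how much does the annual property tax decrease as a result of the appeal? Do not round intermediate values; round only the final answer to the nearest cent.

Old assessed value = $2,007,400 × 0.88 = $1,766,512
New assessed value = $1,359,000 × 0.88 = $1,195,920
Combined rate = 0.00878 + 0.00268 + 0.00982 + 0.006 = 0.02728
Old tax = $1,766,512 × 0.02728 = $48,190.44736
New tax = $1,195,920 × 0.02728 = $32,624.6976
Reduction = $48,190.44736 − $32,624.6976 = $15,565.74976

$15,565.75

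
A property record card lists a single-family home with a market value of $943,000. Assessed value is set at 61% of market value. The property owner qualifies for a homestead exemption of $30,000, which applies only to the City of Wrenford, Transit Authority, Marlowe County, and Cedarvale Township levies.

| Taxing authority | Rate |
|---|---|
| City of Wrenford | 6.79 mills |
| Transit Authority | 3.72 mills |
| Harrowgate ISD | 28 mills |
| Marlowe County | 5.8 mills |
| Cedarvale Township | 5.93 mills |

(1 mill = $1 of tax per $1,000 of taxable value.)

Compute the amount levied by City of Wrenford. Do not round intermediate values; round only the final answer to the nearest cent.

Assessed value = $943,000 × 0.61 = $575,230
City of Wrenford taxable value = $575,230 − $30,000 = $545,230
City of Wrenford levy = $545,230 × 0.00679 = $3,702.1117

$3,702.11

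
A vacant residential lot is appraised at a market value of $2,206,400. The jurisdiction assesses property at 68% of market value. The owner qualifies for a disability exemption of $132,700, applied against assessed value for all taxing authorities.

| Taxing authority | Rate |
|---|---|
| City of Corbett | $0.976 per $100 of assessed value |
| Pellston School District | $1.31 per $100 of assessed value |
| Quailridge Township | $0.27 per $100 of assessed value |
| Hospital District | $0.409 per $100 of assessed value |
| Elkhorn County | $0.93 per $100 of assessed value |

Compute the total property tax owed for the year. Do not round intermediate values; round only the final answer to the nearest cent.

$53,270.05

Assessed value = $2,206,400 × 0.68 = $1,500,352
Taxable value = $1,500,352 − $132,700 = $1,367,652
City of Corbett: $1,367,652 × 0.00976 = $13,348.28352
Pellston School District: $1,367,652 × 0.0131 = $17,916.2412
Quailridge Township: $1,367,652 × 0.0027 = $3,692.6604
Hospital District: $1,367,652 × 0.00409 = $5,593.69668
Elkhorn County: $1,367,652 × 0.0093 = $12,719.1636
Total = $13,348.28352 + $17,916.2412 + $3,692.6604 + $5,593.69668 + $12,719.1636 = $53,270.0454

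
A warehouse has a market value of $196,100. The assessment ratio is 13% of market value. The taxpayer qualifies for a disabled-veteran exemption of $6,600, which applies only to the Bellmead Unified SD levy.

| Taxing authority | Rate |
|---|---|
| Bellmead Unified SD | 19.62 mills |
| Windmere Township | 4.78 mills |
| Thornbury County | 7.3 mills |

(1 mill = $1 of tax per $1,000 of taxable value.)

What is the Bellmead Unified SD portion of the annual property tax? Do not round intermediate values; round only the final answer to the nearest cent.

$370.68

Assessed value = $196,100 × 0.13 = $25,493
Bellmead Unified SD taxable value = $25,493 − $6,600 = $18,893
Bellmead Unified SD levy = $18,893 × 0.01962 = $370.68066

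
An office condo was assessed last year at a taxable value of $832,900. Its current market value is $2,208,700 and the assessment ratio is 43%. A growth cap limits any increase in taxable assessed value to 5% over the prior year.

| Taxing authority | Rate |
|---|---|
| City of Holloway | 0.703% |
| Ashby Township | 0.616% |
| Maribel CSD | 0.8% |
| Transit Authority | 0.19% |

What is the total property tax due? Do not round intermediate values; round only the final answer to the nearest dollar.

$20,193

Uncapped assessed value = $2,208,700 × 0.43 = $949,741
Cap limit = $832,900 × 1.05 = $874,545
Taxable assessed value = min($949,741, $874,545) = $874,545 (cap binds)
City of Holloway: $874,545 × 0.00703 = $6,148.05135
Ashby Township: $874,545 × 0.00616 = $5,387.1972
Maribel CSD: $874,545 × 0.008 = $6,996.36
Transit Authority: $874,545 × 0.0019 = $1,661.6355
Total = $20,193.24405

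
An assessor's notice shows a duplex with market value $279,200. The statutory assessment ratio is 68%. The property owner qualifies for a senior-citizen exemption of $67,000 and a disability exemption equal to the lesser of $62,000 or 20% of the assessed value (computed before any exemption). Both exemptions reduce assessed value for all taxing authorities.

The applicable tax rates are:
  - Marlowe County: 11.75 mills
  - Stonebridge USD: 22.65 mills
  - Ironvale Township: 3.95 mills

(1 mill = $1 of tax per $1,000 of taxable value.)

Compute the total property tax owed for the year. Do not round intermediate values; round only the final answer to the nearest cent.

Assessed value = $279,200 × 0.68 = $189,856
Disability exemption = min($62,000, 20% × $189,856) = min($62,000, $37,971.2) = $37,971.2 (percentage binds)
Taxable value = $189,856 − $67,000 − $37,971.2 = $84,884.8
Marlowe County: $84,884.8 × 0.01175 = $997.3964
Stonebridge USD: $84,884.8 × 0.02265 = $1,922.64072
Ironvale Township: $84,884.8 × 0.00395 = $335.29496
Total = $3,255.33208

$3,255.33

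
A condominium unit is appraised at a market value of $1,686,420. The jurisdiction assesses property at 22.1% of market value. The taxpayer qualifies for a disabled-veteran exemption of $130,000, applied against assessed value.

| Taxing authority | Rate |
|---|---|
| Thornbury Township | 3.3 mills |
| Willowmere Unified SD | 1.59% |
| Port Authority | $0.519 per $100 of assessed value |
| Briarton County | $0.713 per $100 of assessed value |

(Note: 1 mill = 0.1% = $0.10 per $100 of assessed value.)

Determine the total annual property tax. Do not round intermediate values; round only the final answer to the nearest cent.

Assessed value = $1,686,420 × 0.221 = $372,698.82
Taxable value = $372,698.82 − $130,000 = $242,698.82
Thornbury Township: $242,698.82 × 0.0033 = $800.906106
Willowmere Unified SD: $242,698.82 × 0.0159 = $3,858.911238
Port Authority: $242,698.82 × 0.00519 = $1,259.6068758
Briarton County: $242,698.82 × 0.00713 = $1,730.4425866
Total = $7,649.8668064

$7,649.87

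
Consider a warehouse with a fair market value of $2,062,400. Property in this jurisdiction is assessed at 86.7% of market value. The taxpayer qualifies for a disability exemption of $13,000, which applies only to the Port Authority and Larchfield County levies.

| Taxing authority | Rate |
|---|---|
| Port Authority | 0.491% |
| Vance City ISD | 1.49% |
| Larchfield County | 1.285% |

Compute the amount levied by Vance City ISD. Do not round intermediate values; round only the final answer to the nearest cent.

$26,642.70

Assessed value = $2,062,400 × 0.867 = $1,788,100.8
Vance City ISD taxable value = $1,788,100.8 (exemption does not apply)
Vance City ISD levy = $1,788,100.8 × 0.0149 = $26,642.70192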